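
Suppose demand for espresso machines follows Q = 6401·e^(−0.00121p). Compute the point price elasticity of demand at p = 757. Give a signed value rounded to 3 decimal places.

-0.916

dQ/dp = −0.00121·Q = -3.09908. At p = 757, Q = 2561.22.
Ed = (dQ/dp)·(p/Q) = (-3.09908) × (757/2561.22) = -0.91597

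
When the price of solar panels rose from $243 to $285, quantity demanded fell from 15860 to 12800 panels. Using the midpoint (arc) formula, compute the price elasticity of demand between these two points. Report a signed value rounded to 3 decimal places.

%ΔQ = (12800 − 15860) / [(15860 + 12800)/2] = -3060/14330 = -0.213538…
%ΔP = (285 − 243) / [(243 + 285)/2] = 42/264 = 0.159090…
Arc Ed = %ΔQ / %ΔP = (-3060/14330) / (42/264) = -1.34223…

-1.342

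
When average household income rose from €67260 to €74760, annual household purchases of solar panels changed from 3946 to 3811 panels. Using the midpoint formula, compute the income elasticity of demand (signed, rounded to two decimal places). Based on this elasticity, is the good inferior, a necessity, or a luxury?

-0.33; inferior

%ΔQ = (3811 − 3946)/[( 3946 + 3811)/2] = -135/3878.5 = -0.034807…
%ΔIncome = (74760 − 67260)/[( 67260 + 74760)/2] = 7500/71010 = 0.105618…
E_income = (-135/3878.5) / (7500/71010) = -0.3295…
E_income < 0 ⇒ inferior good.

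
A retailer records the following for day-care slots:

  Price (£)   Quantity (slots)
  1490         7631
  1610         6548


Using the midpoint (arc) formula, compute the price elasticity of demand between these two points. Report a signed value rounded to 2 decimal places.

-1.97

%ΔQ = (6548 − 7631) / [(7631 + 6548)/2] = -1083/7089.5 = -0.152761…
%ΔP = (1610 − 1490) / [(1490 + 1610)/2] = 120/1550 = 0.077419…
Arc Ed = %ΔQ / %ΔP = (-1083/7089.5) / (120/1550) = -1.9731…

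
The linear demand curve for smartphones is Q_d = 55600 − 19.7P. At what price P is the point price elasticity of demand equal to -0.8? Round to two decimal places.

1254.37

Ed = −19.7P/(55600 − 19.7P). Set this equal to -0.8:
19.7P = 0.8·(55600 − 19.7P) ⇒ 19.7P(1 + 0.8) = 0.8·55600
P = 0.8·55600 / (19.7·1.8) = 1254.3711…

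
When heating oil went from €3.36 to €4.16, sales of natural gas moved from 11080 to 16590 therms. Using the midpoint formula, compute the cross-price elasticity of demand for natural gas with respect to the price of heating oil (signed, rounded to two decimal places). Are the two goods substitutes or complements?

1.87; substitutes

%ΔQ_{natural gas} = (16590 − 11080)/avg = 5510/13835 = 0.398265…
%ΔP_{heating oil} = (4.16 − 3.36)/avg = 0.8/3.76 = 0.212765…
E_cross = (5510/13835) / (0.8/3.76) = 1.8718…
E_cross > 0 ⇒ the goods are substitutes.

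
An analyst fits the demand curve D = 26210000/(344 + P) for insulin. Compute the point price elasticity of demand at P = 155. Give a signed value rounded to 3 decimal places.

-0.311

dD/dP = −26210000/(344 + P)² = -105.261. At P = 155, D = 52525.1.
Ed = (dD/dP)·(P/D) = (-105.261) × (155/52525.1) = -0.31062…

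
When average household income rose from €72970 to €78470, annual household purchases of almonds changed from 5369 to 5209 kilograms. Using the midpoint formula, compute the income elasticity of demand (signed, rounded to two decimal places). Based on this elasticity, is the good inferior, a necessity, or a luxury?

%ΔQ = (5209 − 5369)/[( 5369 + 5209)/2] = -160/5289 = -0.030251…
%ΔIncome = (78470 − 72970)/[( 72970 + 78470)/2] = 5500/75720 = 0.072636…
E_income = (-160/5289) / (5500/75720) = -0.4164…
E_income < 0 ⇒ inferior good.

-0.42; inferior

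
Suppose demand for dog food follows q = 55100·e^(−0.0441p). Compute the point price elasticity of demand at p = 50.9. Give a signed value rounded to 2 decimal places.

dq/dp = −0.0441·q = -257.474. At p = 50.9, q = 5838.42.
Ed = (dq/dp)·(p/q) = (-257.474) × (50.9/5838.42) = -2.2446…

-2.24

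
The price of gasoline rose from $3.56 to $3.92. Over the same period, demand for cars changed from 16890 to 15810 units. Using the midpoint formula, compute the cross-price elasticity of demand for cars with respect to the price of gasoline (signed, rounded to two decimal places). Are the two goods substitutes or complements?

%ΔQ_{cars} = (15810 − 16890)/avg = -1080/16350 = -0.066055…
%ΔP_{gasoline} = (3.92 − 3.56)/avg = 0.36/3.74 = 0.096256…
E_cross = (-1080/16350) / (0.36/3.74) = -0.6862…
E_cross < 0 ⇒ the goods are complements.

-0.69; complements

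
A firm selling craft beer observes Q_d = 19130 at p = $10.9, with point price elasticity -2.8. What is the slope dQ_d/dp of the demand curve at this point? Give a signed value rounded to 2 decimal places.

Ed = (dQ_d/dp)·(p/Q_d) ⇒ dQ_d/dp = Ed·Q_d/p = (-2.8)·19130/10.9 = -4914.1284…

-4914.13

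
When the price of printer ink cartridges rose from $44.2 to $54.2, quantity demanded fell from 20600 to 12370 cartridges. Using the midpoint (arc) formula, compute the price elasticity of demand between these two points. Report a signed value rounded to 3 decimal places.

%ΔQ = (12370 − 20600) / [(20600 + 12370)/2] = -8230/16485 = -0.499241…
%ΔP = (54.2 − 44.2) / [(44.2 + 54.2)/2] = 10/49.2 = 0.203252…
Arc Ed = %ΔQ / %ΔP = (-8230/16485) / (10/49.2) = -2.45626…

-2.456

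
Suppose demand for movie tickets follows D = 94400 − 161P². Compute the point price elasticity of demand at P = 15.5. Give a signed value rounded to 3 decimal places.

-1.388

dD/dP = −2·161·P = -4991. At P = 15.5, D = 55719.75.
Ed = (dD/dP)·(P/D) = (-4991) × (15.5/55719.75) = -1.38838…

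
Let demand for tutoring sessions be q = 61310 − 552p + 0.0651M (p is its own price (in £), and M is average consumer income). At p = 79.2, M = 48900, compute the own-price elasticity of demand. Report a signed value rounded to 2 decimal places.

-2.10

At the given values, q = 61310 − 552(79.2) + 0.0651(48900) = 20774.99.
∂q/∂p = −552.
E = (-552) × (79.2/20774.99) = -2.1043…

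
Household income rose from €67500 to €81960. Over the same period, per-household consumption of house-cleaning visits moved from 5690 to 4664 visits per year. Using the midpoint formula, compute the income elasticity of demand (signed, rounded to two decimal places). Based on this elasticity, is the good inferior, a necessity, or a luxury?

-1.02; inferior

%ΔQ = (4664 − 5690)/[( 5690 + 4664)/2] = -1026/5177 = -0.198184…
%ΔIncome = (81960 − 67500)/[( 67500 + 81960)/2] = 14460/74730 = 0.193496…
E_income = (-1026/5177) / (14460/74730) = -1.0242…
E_income < 0 ⇒ inferior good.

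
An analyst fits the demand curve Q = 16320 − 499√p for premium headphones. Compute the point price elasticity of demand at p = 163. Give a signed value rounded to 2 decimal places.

-0.32

dQ/dp = −499/(2√p) = -19.5423. At p = 163, Q = 9949.19.
Ed = (dQ/dp)·(p/Q) = (-19.5423) × (163/9949.19) = -0.3201…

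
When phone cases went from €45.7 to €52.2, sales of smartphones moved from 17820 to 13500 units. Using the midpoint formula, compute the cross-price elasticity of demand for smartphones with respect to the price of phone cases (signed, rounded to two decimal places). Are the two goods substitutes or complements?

-2.08; complements

%ΔQ_{smartphones} = (13500 − 17820)/avg = -4320/15660 = -0.275862…
%ΔP_{phone cases} = (52.2 − 45.7)/avg = 6.5/48.95 = 0.132788…
E_cross = (-4320/15660) / (6.5/48.95) = -2.0774…
E_cross < 0 ⇒ the goods are complements.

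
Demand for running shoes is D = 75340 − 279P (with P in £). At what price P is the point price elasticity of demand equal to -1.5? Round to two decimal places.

162.02

Ed = −279P/(75340 − 279P). Set this equal to -1.5:
279P = 1.5·(75340 − 279P) ⇒ 279P(1 + 1.5) = 1.5·75340
P = 1.5·75340 / (279·2.5) = 162.0215…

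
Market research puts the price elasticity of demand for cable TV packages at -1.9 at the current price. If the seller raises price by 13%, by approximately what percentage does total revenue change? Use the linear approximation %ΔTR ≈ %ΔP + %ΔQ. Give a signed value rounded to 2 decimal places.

%ΔQ ≈ Ed × %ΔP = (-1.9) × (+13%) = -24.7000%
%ΔTR ≈ %ΔP + %ΔQ = (+13%) + (-24.7000%) = -11.7000%

-11.70%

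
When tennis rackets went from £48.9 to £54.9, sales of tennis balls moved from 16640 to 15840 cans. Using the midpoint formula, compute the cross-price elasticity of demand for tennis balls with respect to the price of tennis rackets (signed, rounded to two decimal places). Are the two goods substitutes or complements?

-0.43; complements

%ΔQ_{tennis balls} = (15840 − 16640)/avg = -800/16240 = -0.049261…
%ΔP_{tennis rackets} = (54.9 − 48.9)/avg = 6/51.9 = 0.115606…
E_cross = (-800/16240) / (6/51.9) = -0.4261…
E_cross < 0 ⇒ the goods are complements.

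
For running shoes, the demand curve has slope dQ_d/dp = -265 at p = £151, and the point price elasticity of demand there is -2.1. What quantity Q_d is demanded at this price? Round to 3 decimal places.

19054.762

Ed = (dQ_d/dp)·(p/Q_d) ⇒ Q_d = (dQ_d/dp)·p/Ed = (-265)·151/(-2.1) = 19054.76190…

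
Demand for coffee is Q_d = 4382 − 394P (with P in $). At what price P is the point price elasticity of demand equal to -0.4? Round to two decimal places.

Ed = −394P/(4382 − 394P). Set this equal to -0.4:
394P = 0.4·(4382 − 394P) ⇒ 394P(1 + 0.4) = 0.4·4382
P = 0.4·4382 / (394·1.4) = 3.1776…

3.18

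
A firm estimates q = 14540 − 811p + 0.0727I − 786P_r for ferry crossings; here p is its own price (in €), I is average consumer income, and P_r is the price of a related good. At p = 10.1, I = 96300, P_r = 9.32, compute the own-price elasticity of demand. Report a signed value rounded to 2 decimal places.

-1.36

At the given values, q = 14540 − 811(10.1) + 0.0727(96300) − 786(9.32) = 6024.39.
∂q/∂p = −811.
E = (-811) × (10.1/6024.39) = -1.3596…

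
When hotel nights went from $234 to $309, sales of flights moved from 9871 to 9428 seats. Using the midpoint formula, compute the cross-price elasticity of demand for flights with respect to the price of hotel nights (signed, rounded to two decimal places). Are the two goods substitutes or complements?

%ΔQ_{flights} = (9428 − 9871)/avg = -443/9649.5 = -0.045909…
%ΔP_{hotel nights} = (309 − 234)/avg = 75/271.5 = 0.276243…
E_cross = (-443/9649.5) / (75/271.5) = -0.1661…
E_cross < 0 ⇒ the goods are complements.

-0.17; complements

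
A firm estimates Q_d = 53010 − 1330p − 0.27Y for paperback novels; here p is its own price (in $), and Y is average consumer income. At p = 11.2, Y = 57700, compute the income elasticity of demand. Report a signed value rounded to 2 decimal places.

At the given values, Q_d = 53010 − 1330(11.2) − 0.27(57700) = 22535.
∂Q_d/∂Y = -0.27.
E = (-0.27) × (57700/22535) = -0.6913…

-0.69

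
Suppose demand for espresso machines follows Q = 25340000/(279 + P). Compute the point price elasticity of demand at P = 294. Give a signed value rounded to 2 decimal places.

dQ/dP = −25340000/(279 + P)² = -77.1787. At P = 294, Q = 44223.4.
Ed = (dQ/dP)·(P/Q) = (-77.1787) × (294/44223.4) = -0.5130…

-0.51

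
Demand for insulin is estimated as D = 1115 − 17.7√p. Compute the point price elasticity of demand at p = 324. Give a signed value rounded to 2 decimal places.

-0.20

dD/dp = −17.7/(2√p) = -0.491667. At p = 324, D = 796.4.
Ed = (dD/dp)·(p/D) = (-0.491667) × (324/796.4) = -0.2000…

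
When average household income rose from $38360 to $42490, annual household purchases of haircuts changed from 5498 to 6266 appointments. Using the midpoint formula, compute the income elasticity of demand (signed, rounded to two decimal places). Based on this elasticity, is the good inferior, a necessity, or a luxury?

%ΔQ = (6266 − 5498)/[( 5498 + 6266)/2] = 768/5882 = 0.130567…
%ΔIncome = (42490 − 38360)/[( 38360 + 42490)/2] = 4130/40425 = 0.102164…
E_income = (768/5882) / (4130/40425) = 1.2780…
E_income > 1 ⇒ normal good, luxury.

1.28; luxury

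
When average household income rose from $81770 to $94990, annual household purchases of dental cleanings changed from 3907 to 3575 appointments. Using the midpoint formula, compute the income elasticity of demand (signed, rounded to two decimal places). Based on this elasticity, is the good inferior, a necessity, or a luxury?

%ΔQ = (3575 − 3907)/[( 3907 + 3575)/2] = -332/3741 = -0.088746…
%ΔIncome = (94990 − 81770)/[( 81770 + 94990)/2] = 13220/88380 = 0.149581…
E_income = (-332/3741) / (13220/88380) = -0.5932…
E_income < 0 ⇒ inferior good.

-0.59; inferior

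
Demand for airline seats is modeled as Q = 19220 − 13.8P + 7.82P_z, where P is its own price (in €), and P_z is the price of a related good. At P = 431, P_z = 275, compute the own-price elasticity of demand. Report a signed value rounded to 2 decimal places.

At the given values, Q = 19220 − 13.8(431) + 7.82(275) = 15422.7.
∂Q/∂P = −13.8.
E = (-13.8) × (431/15422.7) = -0.3856…

-0.39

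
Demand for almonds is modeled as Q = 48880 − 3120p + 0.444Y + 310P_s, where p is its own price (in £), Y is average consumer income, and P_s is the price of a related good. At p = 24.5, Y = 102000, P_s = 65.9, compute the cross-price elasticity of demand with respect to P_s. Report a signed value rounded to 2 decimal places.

0.54

At the given values, Q = 48880 − 3120(24.5) + 0.444(102000) + 310(65.9) = 38157.
∂Q/∂P_s = 310.
E = (310) × (65.9/38157) = 0.5353…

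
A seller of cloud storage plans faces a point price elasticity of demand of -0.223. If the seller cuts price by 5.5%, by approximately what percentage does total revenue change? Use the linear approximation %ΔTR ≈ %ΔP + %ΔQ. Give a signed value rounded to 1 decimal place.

-4.3%

%ΔQ ≈ Ed × %ΔP = (-0.223) × (-5.5%) = +1.2265%
%ΔTR ≈ %ΔP + %ΔQ = (-5.5%) + (+1.2265%) = -4.2735%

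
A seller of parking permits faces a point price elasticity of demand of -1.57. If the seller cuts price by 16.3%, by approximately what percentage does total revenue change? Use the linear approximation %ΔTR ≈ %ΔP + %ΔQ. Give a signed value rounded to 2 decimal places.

+9.29%

%ΔQ ≈ Ed × %ΔP = (-1.57) × (-16.3%) = +25.5910%
%ΔTR ≈ %ΔP + %ΔQ = (-16.3%) + (+25.5910%) = +9.2910%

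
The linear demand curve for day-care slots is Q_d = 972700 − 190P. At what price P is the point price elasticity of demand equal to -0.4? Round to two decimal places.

Ed = −190P/(972700 − 190P). Set this equal to -0.4:
190P = 0.4·(972700 − 190P) ⇒ 190P(1 + 0.4) = 0.4·972700
P = 0.4·972700 / (190·1.4) = 1462.7067…

1462.71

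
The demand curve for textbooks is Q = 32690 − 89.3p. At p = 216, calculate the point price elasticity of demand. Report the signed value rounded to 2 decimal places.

-1.44

dQ/dp = −89.3. At p = 216, Q = 32690 − 89.3(216) = 13401.2.
Ed = (dQ/dp)·(p/Q) = −89.3 × (216/13401.2) = -1.4393…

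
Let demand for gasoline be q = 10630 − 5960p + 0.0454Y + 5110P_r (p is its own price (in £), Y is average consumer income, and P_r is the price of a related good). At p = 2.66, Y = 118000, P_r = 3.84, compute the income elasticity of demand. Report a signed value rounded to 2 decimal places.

0.27

At the given values, q = 10630 − 5960(2.66) + 0.0454(118000) + 5110(3.84) = 19756.
∂q/∂Y = 0.0454.
E = (0.0454) × (118000/19756) = 0.2711…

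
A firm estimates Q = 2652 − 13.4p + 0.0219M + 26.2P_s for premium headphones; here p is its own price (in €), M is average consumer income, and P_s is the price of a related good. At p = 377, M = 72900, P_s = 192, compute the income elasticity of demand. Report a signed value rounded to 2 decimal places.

At the given values, Q = 2652 − 13.4(377) + 0.0219(72900) + 26.2(192) = 4227.11.
∂Q/∂M = 0.0219.
E = (0.0219) × (72900/4227.11) = 0.3776…

0.38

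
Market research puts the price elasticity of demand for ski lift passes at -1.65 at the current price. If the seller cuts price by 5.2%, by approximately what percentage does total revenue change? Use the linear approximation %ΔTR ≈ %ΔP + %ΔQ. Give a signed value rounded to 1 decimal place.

%ΔQ ≈ Ed × %ΔP = (-1.65) × (-5.2%) = +8.5800%
%ΔTR ≈ %ΔP + %ΔQ = (-5.2%) + (+8.5800%) = +3.3800%

+3.4%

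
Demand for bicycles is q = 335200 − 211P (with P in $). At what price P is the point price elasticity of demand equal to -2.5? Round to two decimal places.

Ed = −211P/(335200 − 211P). Set this equal to -2.5:
211P = 2.5·(335200 − 211P) ⇒ 211P(1 + 2.5) = 2.5·335200
P = 2.5·335200 / (211·3.5) = 1134.7325…

1134.73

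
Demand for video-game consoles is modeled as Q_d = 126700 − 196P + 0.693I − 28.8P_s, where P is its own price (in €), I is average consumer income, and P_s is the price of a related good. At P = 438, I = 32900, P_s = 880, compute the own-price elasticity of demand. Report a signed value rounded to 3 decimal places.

-2.241

At the given values, Q_d = 126700 − 196(438) + 0.693(32900) − 28.8(880) = 38307.7.
∂Q_d/∂P = −196.
E = (-196) × (438/38307.7) = -2.24101…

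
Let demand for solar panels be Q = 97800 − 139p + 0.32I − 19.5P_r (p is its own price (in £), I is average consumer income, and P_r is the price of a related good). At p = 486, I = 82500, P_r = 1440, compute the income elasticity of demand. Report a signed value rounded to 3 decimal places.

0.924

At the given values, Q = 97800 − 139(486) + 0.32(82500) − 19.5(1440) = 28566.
∂Q/∂I = 0.32.
E = (0.32) × (82500/28566) = 0.92417…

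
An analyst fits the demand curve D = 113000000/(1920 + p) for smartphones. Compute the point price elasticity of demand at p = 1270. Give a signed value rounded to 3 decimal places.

-0.398

dD/dp = −113000000/(1920 + p)² = -11.1045. At p = 1270, D = 35423.2.
Ed = (dD/dp)·(p/D) = (-11.1045) × (1270/35423.2) = -0.39811…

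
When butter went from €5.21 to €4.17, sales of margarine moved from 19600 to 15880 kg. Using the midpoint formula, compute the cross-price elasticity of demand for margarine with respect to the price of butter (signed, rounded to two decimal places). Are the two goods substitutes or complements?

%ΔQ_{margarine} = (15880 − 19600)/avg = -3720/17740 = -0.209695…
%ΔP_{butter} = (4.17 − 5.21)/avg = -1.04/4.69 = -0.221748…
E_cross = (-3720/17740) / (-1.04/4.69) = 0.9456…
E_cross > 0 ⇒ the goods are substitutes.

0.95; substitutes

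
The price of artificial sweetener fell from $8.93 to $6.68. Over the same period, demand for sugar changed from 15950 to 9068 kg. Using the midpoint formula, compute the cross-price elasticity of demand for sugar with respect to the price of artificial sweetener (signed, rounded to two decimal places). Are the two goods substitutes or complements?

1.91; substitutes

%ΔQ_{sugar} = (9068 − 15950)/avg = -6882/12509 = -0.550163…
%ΔP_{artificial sweetener} = (6.68 − 8.93)/avg = -2.25/7.805 = -0.288276…
E_cross = (-6882/12509) / (-2.25/7.805) = 1.9084…
E_cross > 0 ⇒ the goods are substitutes.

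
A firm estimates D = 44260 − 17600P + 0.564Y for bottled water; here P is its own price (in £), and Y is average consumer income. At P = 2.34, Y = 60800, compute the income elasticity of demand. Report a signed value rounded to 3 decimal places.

0.918

At the given values, D = 44260 − 17600(2.34) + 0.564(60800) = 37367.2.
∂D/∂Y = 0.564.
E = (0.564) × (60800/37367.2) = 0.91768…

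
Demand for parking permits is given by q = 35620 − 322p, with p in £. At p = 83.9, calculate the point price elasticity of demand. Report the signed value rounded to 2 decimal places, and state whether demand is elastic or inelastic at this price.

-3.14; elastic

dq/dp = −322. At p = 83.9, q = 35620 − 322(83.9) = 8604.2.
Ed = (dq/dp)·(p/q) = −322 × (83.9/8604.2) = -3.1398…
|Ed| = 3.14 > 1, so demand is elastic.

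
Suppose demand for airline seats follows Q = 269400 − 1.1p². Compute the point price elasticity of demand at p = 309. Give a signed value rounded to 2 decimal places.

-1.28

dQ/dp = −2·1.1·p = -679.8. At p = 309, Q = 164370.9.
Ed = (dQ/dp)·(p/Q) = (-679.8) × (309/164370.9) = -1.2779…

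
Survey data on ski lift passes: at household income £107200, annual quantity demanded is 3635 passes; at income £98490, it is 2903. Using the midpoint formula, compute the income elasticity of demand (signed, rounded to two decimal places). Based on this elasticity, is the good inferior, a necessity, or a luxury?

%ΔQ = (2903 − 3635)/[( 3635 + 2903)/2] = -732/3269 = -0.223921…
%ΔIncome = (98490 − 107200)/[( 107200 + 98490)/2] = -8710/102845 = -0.084690…
E_income = (-732/3269) / (-8710/102845) = 2.6439…
E_income > 1 ⇒ normal good, luxury.

2.64; luxury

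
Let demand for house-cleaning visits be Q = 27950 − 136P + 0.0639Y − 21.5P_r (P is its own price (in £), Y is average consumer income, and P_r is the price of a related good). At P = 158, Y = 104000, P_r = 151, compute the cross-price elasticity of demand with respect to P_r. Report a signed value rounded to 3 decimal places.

At the given values, Q = 27950 − 136(158) + 0.0639(104000) − 21.5(151) = 9861.1.
∂Q/∂P_r = -21.5.
E = (-21.5) × (151/9861.1) = -0.32922…

-0.329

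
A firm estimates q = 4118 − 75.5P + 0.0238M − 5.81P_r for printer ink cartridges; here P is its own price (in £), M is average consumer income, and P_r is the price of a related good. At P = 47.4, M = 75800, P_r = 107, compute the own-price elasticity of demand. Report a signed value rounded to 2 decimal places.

At the given values, q = 4118 − 75.5(47.4) + 0.0238(75800) − 5.81(107) = 1721.67.
∂q/∂P = −75.5.
E = (-75.5) × (47.4/1721.67) = -2.0786…

-2.08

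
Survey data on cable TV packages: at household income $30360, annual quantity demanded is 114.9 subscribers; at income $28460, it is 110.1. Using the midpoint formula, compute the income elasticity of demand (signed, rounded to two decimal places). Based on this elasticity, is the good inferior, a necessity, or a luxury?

0.66; necessity

%ΔQ = (110.1 − 114.9)/[( 114.9 + 110.1)/2] = -4.8/112.5 = -0.042666…
%ΔIncome = (28460 − 30360)/[( 30360 + 28460)/2] = -1900/29410 = -0.064603…
E_income = (-4.8/112.5) / (-1900/29410) = 0.6604…
0 < E_income < 1 ⇒ normal good, necessity.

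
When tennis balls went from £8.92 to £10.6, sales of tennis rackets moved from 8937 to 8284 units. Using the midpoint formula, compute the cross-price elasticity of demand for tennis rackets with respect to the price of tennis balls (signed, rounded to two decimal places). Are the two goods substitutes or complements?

%ΔQ_{tennis rackets} = (8284 − 8937)/avg = -653/8610.5 = -0.075837…
%ΔP_{tennis balls} = (10.6 − 8.92)/avg = 1.68/9.76 = 0.172131…
E_cross = (-653/8610.5) / (1.68/9.76) = -0.4405…
E_cross < 0 ⇒ the goods are complements.

-0.44; complements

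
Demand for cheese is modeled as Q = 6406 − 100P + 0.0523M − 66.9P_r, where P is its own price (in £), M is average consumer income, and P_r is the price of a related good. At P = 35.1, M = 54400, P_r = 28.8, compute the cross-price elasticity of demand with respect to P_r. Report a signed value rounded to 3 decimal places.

At the given values, Q = 6406 − 100(35.1) + 0.0523(54400) − 66.9(28.8) = 3814.4.
∂Q/∂P_r = -66.9.
E = (-66.9) × (28.8/3814.4) = -0.50511…

-0.505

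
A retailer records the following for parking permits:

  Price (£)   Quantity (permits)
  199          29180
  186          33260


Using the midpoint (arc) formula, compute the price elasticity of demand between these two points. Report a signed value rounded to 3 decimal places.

-1.935

%ΔQ = (33260 − 29180) / [(29180 + 33260)/2] = 4080/31220 = 0.130685…
%ΔP = (186 − 199) / [(199 + 186)/2] = -13/192.5 = -0.067532…
Arc Ed = %ΔQ / %ΔP = (4080/31220) / (-13/192.5) = -1.93515…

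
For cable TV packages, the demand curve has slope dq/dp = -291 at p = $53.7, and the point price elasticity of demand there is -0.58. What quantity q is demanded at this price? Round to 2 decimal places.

26942.59

Ed = (dq/dp)·(p/q) ⇒ q = (dq/dp)·p/Ed = (-291)·53.7/(-0.58) = 26942.5862…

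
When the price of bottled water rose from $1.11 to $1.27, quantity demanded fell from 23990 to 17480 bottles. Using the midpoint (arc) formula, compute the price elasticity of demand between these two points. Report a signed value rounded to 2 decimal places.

%ΔQ = (17480 − 23990) / [(23990 + 17480)/2] = -6510/20735 = -0.313961…
%ΔP = (1.27 − 1.11) / [(1.11 + 1.27)/2] = 0.16/1.19 = 0.134453…
Arc Ed = %ΔQ / %ΔP = (-6510/20735) / (0.16/1.19) = -2.3350…

-2.34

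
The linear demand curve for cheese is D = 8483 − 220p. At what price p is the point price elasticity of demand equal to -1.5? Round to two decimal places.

Ed = −220p/(8483 − 220p). Set this equal to -1.5:
220p = 1.5·(8483 − 220p) ⇒ 220p(1 + 1.5) = 1.5·8483
p = 1.5·8483 / (220·2.5) = 23.1354…

23.14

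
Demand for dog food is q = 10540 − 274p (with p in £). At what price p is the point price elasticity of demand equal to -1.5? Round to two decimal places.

23.08

Ed = −274p/(10540 − 274p). Set this equal to -1.5:
274p = 1.5·(10540 − 274p) ⇒ 274p(1 + 1.5) = 1.5·10540
p = 1.5·10540 / (274·2.5) = 23.0802…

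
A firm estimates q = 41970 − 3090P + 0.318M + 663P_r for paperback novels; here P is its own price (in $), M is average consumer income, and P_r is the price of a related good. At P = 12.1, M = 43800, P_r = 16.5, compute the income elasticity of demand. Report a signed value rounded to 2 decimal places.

At the given values, q = 41970 − 3090(12.1) + 0.318(43800) + 663(16.5) = 29448.9.
∂q/∂M = 0.318.
E = (0.318) × (43800/29448.9) = 0.4729…

0.47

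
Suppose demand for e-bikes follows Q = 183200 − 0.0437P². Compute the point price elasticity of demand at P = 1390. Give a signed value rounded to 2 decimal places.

dQ/dP = −2·0.0437·P = -121.486. At P = 1390, Q = 98767.23.
Ed = (dQ/dP)·(P/Q) = (-121.486) × (1390/98767.23) = -1.7097…

-1.71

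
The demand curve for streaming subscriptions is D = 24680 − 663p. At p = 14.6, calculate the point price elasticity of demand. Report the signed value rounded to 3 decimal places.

dD/dp = −663. At p = 14.6, D = 24680 − 663(14.6) = 15000.2.
Ed = (dD/dp)·(p/D) = −663 × (14.6/15000.2) = -0.64531…

-0.645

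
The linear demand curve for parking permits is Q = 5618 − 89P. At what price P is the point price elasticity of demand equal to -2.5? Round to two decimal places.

45.09

Ed = −89P/(5618 − 89P). Set this equal to -2.5:
89P = 2.5·(5618 − 89P) ⇒ 89P(1 + 2.5) = 2.5·5618
P = 2.5·5618 / (89·3.5) = 45.0882…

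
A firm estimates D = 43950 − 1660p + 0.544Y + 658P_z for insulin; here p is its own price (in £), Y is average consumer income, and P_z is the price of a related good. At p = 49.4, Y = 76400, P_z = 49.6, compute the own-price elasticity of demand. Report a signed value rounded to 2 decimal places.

At the given values, D = 43950 − 1660(49.4) + 0.544(76400) + 658(49.6) = 36144.4.
∂D/∂p = −1660.
E = (-1660) × (49.4/36144.4) = -2.2687…

-2.27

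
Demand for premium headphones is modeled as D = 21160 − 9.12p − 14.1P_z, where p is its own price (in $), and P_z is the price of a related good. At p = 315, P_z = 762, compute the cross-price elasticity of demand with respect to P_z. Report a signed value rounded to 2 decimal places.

At the given values, D = 21160 − 9.12(315) − 14.1(762) = 7543.
∂D/∂P_z = -14.1.
E = (-14.1) × (762/7543) = -1.4243…

-1.42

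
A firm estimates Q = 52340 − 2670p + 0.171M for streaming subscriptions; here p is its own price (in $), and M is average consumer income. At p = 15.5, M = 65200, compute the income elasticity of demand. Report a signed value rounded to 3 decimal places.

At the given values, Q = 52340 − 2670(15.5) + 0.171(65200) = 22104.2.
∂Q/∂M = 0.171.
E = (0.171) × (65200/22104.2) = 0.50439…

0.504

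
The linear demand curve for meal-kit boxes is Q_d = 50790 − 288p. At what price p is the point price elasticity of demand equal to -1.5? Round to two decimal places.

105.81

Ed = −288p/(50790 − 288p). Set this equal to -1.5:
288p = 1.5·(50790 − 288p) ⇒ 288p(1 + 1.5) = 1.5·50790
p = 1.5·50790 / (288·2.5) = 105.8125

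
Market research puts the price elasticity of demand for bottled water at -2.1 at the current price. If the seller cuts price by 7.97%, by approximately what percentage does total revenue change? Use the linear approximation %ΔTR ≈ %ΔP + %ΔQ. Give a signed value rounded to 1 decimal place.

+8.8%

%ΔQ ≈ Ed × %ΔP = (-2.1) × (-7.97%) = +16.7370%
%ΔTR ≈ %ΔP + %ΔQ = (-7.97%) + (+16.7370%) = +8.7670%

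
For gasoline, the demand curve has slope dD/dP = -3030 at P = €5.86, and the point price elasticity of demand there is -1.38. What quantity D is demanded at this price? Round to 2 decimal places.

Ed = (dD/dP)·(P/D) ⇒ D = (dD/dP)·P/Ed = (-3030)·5.86/(-1.38) = 12866.5217…

12866.52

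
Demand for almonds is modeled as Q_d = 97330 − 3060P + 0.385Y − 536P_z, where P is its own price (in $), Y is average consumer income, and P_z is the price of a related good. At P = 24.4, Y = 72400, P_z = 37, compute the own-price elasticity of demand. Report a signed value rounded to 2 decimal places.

-2.43

At the given values, Q_d = 97330 − 3060(24.4) + 0.385(72400) − 536(37) = 30708.
∂Q_d/∂P = −3060.
E = (-3060) × (24.4/30708) = -2.4314…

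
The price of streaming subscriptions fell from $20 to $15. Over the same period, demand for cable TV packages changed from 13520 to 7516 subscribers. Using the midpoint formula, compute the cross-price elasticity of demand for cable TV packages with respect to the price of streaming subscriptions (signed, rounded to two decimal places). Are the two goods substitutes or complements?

%ΔQ_{cable TV packages} = (7516 − 13520)/avg = -6004/10518 = -0.570830…
%ΔP_{streaming subscriptions} = (15 − 20)/avg = -5/17.5 = -0.285714…
E_cross = (-6004/10518) / (-5/17.5) = 1.9979…
E_cross > 0 ⇒ the goods are substitutes.

2.00; substitutes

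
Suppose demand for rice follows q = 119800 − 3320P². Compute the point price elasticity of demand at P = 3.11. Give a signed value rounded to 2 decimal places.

-0.73

dq/dP = −2·3320·P = -20650.4. At P = 3.11, q = 87688.628.
Ed = (dq/dP)·(P/q) = (-20650.4) × (3.11/87688.628) = -0.7323…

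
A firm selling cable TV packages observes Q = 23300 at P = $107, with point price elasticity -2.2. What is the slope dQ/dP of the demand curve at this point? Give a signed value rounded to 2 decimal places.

-479.07

Ed = (dQ/dP)·(P/Q) ⇒ dQ/dP = Ed·Q/P = (-2.2)·23300/107 = -479.0654…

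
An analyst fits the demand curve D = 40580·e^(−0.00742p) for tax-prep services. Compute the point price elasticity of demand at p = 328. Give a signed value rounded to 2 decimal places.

-2.43

dD/dp = −0.00742·D = -26.4087. At p = 328, D = 3559.13.
Ed = (dD/dp)·(p/D) = (-26.4087) × (328/3559.13) = -2.4337…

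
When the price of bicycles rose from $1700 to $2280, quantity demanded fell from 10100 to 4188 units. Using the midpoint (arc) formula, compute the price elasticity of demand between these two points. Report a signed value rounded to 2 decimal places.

-2.84

%ΔQ = (4188 − 10100) / [(10100 + 4188)/2] = -5912/7144 = -0.827547…
%ΔP = (2280 − 1700) / [(1700 + 2280)/2] = 580/1990 = 0.291457…
Arc Ed = %ΔQ / %ΔP = (-5912/7144) / (580/1990) = -2.8393…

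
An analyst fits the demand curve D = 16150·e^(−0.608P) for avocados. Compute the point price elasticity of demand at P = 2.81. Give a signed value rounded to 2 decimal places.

-1.71

dD/dP = −0.608·D = -1778.66. At P = 2.81, D = 2925.43.
Ed = (dD/dP)·(P/D) = (-1778.66) × (2.81/2925.43) = -1.7084…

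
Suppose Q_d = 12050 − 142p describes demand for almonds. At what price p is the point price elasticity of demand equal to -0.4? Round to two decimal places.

Ed = −142p/(12050 − 142p). Set this equal to -0.4:
142p = 0.4·(12050 − 142p) ⇒ 142p(1 + 0.4) = 0.4·12050
p = 0.4·12050 / (142·1.4) = 24.2454…

24.25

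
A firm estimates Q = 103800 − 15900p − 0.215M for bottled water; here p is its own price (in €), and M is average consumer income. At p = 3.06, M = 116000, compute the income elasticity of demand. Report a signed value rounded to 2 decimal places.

At the given values, Q = 103800 − 15900(3.06) − 0.215(116000) = 30206.
∂Q/∂M = -0.215.
E = (-0.215) × (116000/30206) = -0.8256…

-0.83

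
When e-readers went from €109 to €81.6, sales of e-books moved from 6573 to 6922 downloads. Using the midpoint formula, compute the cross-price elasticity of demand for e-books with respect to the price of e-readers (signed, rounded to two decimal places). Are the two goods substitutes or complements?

%ΔQ_{e-books} = (6922 − 6573)/avg = 349/6747.5 = 0.051722…
%ΔP_{e-readers} = (81.6 − 109)/avg = -27.4/95.3 = -0.287513…
E_cross = (349/6747.5) / (-27.4/95.3) = -0.1798…
E_cross < 0 ⇒ the goods are complements.

-0.18; complements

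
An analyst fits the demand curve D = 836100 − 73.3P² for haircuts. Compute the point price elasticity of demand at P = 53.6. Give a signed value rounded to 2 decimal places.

dD/dP = −2·73.3·P = -7857.76. At P = 53.6, D = 625512.032.
Ed = (dD/dP)·(P/D) = (-7857.76) × (53.6/625512.032) = -0.6733…

-0.67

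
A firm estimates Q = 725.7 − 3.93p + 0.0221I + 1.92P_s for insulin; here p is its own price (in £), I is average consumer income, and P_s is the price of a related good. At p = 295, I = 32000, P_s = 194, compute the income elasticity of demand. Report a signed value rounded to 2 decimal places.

At the given values, Q = 725.7 − 3.93(295) + 0.0221(32000) + 1.92(194) = 646.03.
∂Q/∂I = 0.0221.
E = (0.0221) × (32000/646.03) = 1.0946…

1.09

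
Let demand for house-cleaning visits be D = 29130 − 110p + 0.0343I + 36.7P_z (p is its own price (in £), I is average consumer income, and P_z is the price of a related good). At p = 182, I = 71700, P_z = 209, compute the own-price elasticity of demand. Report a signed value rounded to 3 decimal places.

-1.041

At the given values, D = 29130 − 110(182) + 0.0343(71700) + 36.7(209) = 19239.61.
∂D/∂p = −110.
E = (-110) × (182/19239.61) = -1.04056…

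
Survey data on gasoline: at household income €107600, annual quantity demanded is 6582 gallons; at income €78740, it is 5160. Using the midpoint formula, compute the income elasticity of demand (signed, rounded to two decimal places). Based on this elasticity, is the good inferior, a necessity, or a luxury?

0.78; necessity

%ΔQ = (5160 − 6582)/[( 6582 + 5160)/2] = -1422/5871 = -0.242207…
%ΔIncome = (78740 − 107600)/[( 107600 + 78740)/2] = -28860/93170 = -0.309756…
E_income = (-1422/5871) / (-28860/93170) = 0.7819…
0 < E_income < 1 ⇒ normal good, necessity.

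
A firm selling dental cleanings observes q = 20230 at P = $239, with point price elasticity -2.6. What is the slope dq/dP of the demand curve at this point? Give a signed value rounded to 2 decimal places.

Ed = (dq/dP)·(P/q) ⇒ dq/dP = Ed·q/P = (-2.6)·20230/239 = -220.0753…

-220.08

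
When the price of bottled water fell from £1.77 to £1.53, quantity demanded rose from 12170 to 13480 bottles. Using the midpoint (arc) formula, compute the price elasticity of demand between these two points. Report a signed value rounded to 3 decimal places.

-0.702

%ΔQ = (13480 − 12170) / [(12170 + 13480)/2] = 1310/12825 = 0.102144…
%ΔP = (1.53 − 1.77) / [(1.77 + 1.53)/2] = -0.24/1.65 = -0.145454…
Arc Ed = %ΔQ / %ΔP = (1310/12825) / (-0.24/1.65) = -0.70224…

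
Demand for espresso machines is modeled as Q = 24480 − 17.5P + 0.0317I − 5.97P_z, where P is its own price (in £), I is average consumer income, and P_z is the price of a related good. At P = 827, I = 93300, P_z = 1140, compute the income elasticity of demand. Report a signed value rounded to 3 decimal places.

0.480

At the given values, Q = 24480 − 17.5(827) + 0.0317(93300) − 5.97(1140) = 6159.31.
∂Q/∂I = 0.0317.
E = (0.0317) × (93300/6159.31) = 0.48018…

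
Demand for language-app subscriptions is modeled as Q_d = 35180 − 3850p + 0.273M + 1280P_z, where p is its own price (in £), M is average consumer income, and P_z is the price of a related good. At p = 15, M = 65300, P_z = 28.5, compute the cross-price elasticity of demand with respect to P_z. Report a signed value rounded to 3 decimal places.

1.149

At the given values, Q_d = 35180 − 3850(15) + 0.273(65300) + 1280(28.5) = 31736.9.
∂Q_d/∂P_z = 1280.
E = (1280) × (28.5/31736.9) = 1.14945…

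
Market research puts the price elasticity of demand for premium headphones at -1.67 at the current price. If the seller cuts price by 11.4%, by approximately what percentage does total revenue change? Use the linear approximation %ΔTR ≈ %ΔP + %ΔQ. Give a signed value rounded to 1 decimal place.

%ΔQ ≈ Ed × %ΔP = (-1.67) × (-11.4%) = +19.0380%
%ΔTR ≈ %ΔP + %ΔQ = (-11.4%) + (+19.0380%) = +7.6380%

+7.6%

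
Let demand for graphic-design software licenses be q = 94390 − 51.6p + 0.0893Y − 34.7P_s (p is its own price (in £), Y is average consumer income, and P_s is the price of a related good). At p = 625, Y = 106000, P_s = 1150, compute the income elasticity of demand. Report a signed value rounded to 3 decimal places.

At the given values, q = 94390 − 51.6(625) + 0.0893(106000) − 34.7(1150) = 31700.8.
∂q/∂Y = 0.0893.
E = (0.0893) × (106000/31700.8) = 0.29859…

0.299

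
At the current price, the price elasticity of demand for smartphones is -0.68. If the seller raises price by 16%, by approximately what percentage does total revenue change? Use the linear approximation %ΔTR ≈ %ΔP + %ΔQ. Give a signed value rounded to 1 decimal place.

%ΔQ ≈ Ed × %ΔP = (-0.68) × (+16%) = -10.8800%
%ΔTR ≈ %ΔP + %ΔQ = (+16%) + (-10.8800%) = +5.1200%

+5.1%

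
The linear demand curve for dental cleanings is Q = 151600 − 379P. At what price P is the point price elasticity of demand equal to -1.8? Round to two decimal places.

Ed = −379P/(151600 − 379P). Set this equal to -1.8:
379P = 1.8·(151600 − 379P) ⇒ 379P(1 + 1.8) = 1.8·151600
P = 1.8·151600 / (379·2.8) = 257.1428…

257.14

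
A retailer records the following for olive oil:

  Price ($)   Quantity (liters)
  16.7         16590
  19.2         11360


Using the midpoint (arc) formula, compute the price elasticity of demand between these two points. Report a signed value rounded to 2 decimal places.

%ΔQ = (11360 − 16590) / [(16590 + 11360)/2] = -5230/13975 = -0.374239…
%ΔP = (19.2 − 16.7) / [(16.7 + 19.2)/2] = 2.5/17.95 = 0.139275…
Arc Ed = %ΔQ / %ΔP = (-5230/13975) / (2.5/17.95) = -2.6870…

-2.69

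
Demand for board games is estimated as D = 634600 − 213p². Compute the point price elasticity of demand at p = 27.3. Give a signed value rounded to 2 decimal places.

dD/dp = −2·213·p = -11629.8. At p = 27.3, D = 475853.23.
Ed = (dD/dp)·(p/D) = (-11629.8) × (27.3/475853.23) = -0.6672…

-0.67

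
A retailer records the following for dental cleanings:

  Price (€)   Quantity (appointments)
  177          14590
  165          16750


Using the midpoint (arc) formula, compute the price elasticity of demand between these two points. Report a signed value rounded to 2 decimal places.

%ΔQ = (16750 − 14590) / [(14590 + 16750)/2] = 2160/15670 = 0.137843…
%ΔP = (165 − 177) / [(177 + 165)/2] = -12/171 = -0.070175…
Arc Ed = %ΔQ / %ΔP = (2160/15670) / (-12/171) = -1.9642…

-1.96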